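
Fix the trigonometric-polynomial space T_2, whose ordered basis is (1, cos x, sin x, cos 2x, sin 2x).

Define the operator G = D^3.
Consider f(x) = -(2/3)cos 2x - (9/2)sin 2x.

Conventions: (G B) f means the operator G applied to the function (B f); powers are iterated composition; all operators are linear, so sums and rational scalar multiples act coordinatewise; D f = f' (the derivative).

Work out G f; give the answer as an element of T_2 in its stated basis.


D f = -9cos 2x + (4/3)sin 2x
D D f = (8/3)cos 2x + 18sin 2x
D D D f = 36cos 2x - (16/3)sin 2x

the image equals g(x) = 36cos 2x - (16/3)sin 2x


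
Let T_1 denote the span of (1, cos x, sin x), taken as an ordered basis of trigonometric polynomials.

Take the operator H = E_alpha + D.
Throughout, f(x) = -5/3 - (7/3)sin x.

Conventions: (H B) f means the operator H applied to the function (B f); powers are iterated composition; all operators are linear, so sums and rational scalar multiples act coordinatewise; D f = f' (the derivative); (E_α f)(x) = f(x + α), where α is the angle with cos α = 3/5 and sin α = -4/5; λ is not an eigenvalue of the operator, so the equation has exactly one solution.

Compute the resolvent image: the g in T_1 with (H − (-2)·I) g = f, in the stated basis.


the image equals g(x) = -5/9 + (7/102)cos x - (91/102)sin x

write g with unknown coordinates in the stated basis and equate coefficients in (H − (-2)·I) g = f
solving from the highest basis element down gives g = -5/9 + (7/102)cos x - (91/102)sin x
check: H g = -5/9 - (7/51)cos x - (28/51)sin x
so H g − (-2)·g = -5/3 - (7/3)sin x = f ✓


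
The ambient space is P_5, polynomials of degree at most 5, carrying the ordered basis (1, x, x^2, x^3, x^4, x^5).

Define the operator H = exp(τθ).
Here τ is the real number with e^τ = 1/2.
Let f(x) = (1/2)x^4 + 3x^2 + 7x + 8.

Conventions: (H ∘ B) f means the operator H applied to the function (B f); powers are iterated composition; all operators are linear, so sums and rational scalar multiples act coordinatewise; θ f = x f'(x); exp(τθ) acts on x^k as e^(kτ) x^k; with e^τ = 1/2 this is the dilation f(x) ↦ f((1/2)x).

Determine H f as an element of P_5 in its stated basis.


the image equals g(x) = (1/32)x^4 + (3/4)x^2 + (7/2)x + 8

exp(τθ) x^k = e^(kτ) x^k; with e^τ = 1/2 this sends x^k to (1/2)^k x^k
x ↦ 1/2 x
x^2 ↦ 1/4 x^2
x^4 ↦ 1/16 x^4
applying this coordinatewise to f: exp(τθ) f = (1/32)x^4 + (3/4)x^2 + (7/2)x + 8


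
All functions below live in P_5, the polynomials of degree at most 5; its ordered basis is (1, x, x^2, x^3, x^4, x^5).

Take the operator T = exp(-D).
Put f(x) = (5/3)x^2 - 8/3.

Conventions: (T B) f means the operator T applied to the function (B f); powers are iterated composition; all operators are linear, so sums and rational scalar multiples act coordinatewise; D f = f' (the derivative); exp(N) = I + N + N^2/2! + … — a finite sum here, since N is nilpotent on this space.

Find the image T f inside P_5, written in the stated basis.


order-1 term: -(10/3)x
order-2 term: 5/3
the series for exp(-D) f terminates at order 2
exp(-D) f = (5/3)x^2 - (10/3)x - 1

the result is g(x) = (5/3)x^2 - (10/3)x - 1


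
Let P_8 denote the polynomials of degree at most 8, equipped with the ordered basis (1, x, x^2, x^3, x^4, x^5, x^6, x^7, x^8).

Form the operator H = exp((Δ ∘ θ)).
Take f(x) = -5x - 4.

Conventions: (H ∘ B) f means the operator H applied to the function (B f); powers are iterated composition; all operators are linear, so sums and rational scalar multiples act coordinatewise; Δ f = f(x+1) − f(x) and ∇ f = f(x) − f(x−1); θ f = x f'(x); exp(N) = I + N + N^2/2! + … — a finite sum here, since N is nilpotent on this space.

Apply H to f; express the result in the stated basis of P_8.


the image equals g(x) = -5x - 9

order-1 term: -5
the series for exp((Δ ∘ θ)) f terminates at order 1
exp((Δ ∘ θ)) f = -5x - 9


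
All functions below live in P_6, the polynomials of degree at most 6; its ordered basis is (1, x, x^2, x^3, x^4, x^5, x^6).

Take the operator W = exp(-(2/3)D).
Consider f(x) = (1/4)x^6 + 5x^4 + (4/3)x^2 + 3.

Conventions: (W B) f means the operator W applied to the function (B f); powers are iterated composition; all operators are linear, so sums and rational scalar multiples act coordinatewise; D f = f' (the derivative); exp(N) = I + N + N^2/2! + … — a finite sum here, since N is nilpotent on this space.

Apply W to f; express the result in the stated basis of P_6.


order-1 term: -x^5 - (40/3)x^3 - (16/9)x
order-2 term: (5/3)x^4 + (40/3)x^2 + 16/27
order-3 term: -(40/27)x^3 - (160/27)x
order-4 term: (20/27)x^2 + 80/81
order-5 term: -(16/81)x
order-6 term: 16/729
the series for exp(-(2/3)D) f terminates at order 6
exp(-(2/3)D) f = (1/4)x^6 - x^5 + (20/3)x^4 - (400/27)x^3 + (416/27)x^2 - (640/81)x + 3355/729

the image equals g(x) = (1/4)x^6 - x^5 + (20/3)x^4 - (400/27)x^3 + (416/27)x^2 - (640/81)x + 3355/729


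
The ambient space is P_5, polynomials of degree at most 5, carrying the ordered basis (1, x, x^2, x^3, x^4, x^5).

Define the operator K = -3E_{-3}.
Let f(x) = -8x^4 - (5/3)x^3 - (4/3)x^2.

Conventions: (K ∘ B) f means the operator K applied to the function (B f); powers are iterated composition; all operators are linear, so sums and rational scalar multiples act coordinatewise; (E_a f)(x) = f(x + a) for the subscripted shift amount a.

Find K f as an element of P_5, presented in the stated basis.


the result is g(x) = 24x^4 - 283x^3 + 1255x^2 - 2481x + 1845

E_{-3} f = -8x^4 + (283/3)x^3 - (1255/3)x^2 + 827x - 615
(-3E_{-3}) f = 24x^4 - 283x^3 + 1255x^2 - 2481x + 1845


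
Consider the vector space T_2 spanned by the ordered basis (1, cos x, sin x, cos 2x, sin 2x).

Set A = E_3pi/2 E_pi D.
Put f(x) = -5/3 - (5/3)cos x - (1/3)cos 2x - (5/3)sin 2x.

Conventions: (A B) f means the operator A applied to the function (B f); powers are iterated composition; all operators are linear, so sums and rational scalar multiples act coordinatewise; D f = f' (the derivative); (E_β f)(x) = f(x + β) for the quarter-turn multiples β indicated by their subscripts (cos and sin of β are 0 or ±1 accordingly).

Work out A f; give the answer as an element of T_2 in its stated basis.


g(x) = (5/3)cos x + (10/3)cos 2x - (2/3)sin 2x

D f = (5/3)sin x - (10/3)cos 2x + (2/3)sin 2x
E_pi D f = -(5/3)sin x - (10/3)cos 2x + (2/3)sin 2x
E_3pi/2 E_pi D f = (5/3)cos x + (10/3)cos 2x - (2/3)sin 2x


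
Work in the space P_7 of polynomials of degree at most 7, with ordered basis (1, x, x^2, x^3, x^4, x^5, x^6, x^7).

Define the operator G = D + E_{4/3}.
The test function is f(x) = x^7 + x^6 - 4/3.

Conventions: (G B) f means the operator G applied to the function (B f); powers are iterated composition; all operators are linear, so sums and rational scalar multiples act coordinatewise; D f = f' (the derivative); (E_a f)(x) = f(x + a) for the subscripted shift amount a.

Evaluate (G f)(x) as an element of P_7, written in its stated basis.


the image equals g(x) = x^7 + (52/3)x^6 + (154/3)x^5 + (2960/27)x^4 + (12800/81)x^3 + (11008/81)x^2 + (47104/729)x + 25756/2187

D f = 7x^6 + 6x^5
E_{4/3} f = x^7 + (31/3)x^6 + (136/3)x^5 + (2960/27)x^4 + (12800/81)x^3 + (11008/81)x^2 + (47104/729)x + 25756/2187
(D + E_{4/3}) f = x^7 + (52/3)x^6 + (154/3)x^5 + (2960/27)x^4 + (12800/81)x^3 + (11008/81)x^2 + (47104/729)x + 25756/2187


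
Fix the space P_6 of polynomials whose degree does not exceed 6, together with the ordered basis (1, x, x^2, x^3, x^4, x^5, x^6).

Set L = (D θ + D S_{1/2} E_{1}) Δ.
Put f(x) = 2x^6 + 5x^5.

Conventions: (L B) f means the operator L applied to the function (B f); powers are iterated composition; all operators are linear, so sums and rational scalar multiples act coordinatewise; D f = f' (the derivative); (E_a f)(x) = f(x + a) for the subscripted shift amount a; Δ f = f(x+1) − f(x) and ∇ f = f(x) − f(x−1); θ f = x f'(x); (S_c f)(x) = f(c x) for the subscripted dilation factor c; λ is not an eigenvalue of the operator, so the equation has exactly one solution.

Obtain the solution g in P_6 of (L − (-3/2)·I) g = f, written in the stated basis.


the result is g(x) = (4/3)x^6 + (10/3)x^5 - (805/6)x^4 - (3635/9)x^3 + (5845/2)x^2 + (18800/3)x - 2398

write g with unknown coordinates in the stated basis and equate coefficients in (L − (-3/2)·I) g = f
solving from the highest basis element down gives g = (4/3)x^6 + (10/3)x^5 - (805/6)x^4 - (3635/9)x^3 + (5845/2)x^2 + (18800/3)x - 2398
check: L g = (805/4)x^4 + (3635/6)x^3 - (17535/4)x^2 - 9400x + 3597
so L g − (-3/2)·g = 2x^6 + 5x^5 = f ✓


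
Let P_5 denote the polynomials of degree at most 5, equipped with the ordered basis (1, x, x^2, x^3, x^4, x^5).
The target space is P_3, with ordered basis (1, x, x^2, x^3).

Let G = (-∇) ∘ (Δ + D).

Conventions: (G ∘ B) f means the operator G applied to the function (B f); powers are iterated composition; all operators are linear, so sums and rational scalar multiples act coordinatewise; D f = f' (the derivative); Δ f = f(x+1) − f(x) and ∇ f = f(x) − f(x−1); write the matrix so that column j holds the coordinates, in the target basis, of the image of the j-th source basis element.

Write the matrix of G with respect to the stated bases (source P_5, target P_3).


image of 1: 0
image of x: 0
image of x^2: -4
image of x^3: -12x + 3
image of x^4: -24x^2 + 12x - 6
image of x^5: -40x^3 + 30x^2 - 30x + 5
each image's coordinates form column j of the matrix

the matrix is [[0, 0, -4, 3, -6, 5]; [0, 0, 0, -12, 12, -30]; [0, 0, 0, 0, -24, 30]; [0, 0, 0, 0, 0, -40]] (rows listed top to bottom)


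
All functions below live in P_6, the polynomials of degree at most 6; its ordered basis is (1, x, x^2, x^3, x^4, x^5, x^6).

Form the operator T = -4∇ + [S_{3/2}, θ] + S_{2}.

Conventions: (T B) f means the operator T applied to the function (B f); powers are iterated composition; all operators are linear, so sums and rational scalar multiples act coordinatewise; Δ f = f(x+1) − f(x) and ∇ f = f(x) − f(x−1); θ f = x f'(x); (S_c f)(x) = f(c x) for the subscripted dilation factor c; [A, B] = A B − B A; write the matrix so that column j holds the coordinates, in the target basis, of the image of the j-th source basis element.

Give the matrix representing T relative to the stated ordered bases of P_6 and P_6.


image of 1: 1
image of x: 2x - 4
image of x^2: 4x^2 - 8x + 4
image of x^3: 8x^3 - 12x^2 + 12x - 4
image of x^4: 16x^4 - 16x^3 + 24x^2 - 16x + 4
image of x^5: 32x^5 - 20x^4 + 40x^3 - 40x^2 + 20x - 4
image of x^6: 64x^6 - 24x^5 + 60x^4 - 80x^3 + 60x^2 - 24x + 4
each image's coordinates form column j of the matrix

the matrix is [[1, -4, 4, -4, 4, -4, 4]; [0, 2, -8, 12, -16, 20, -24]; [0, 0, 4, -12, 24, -40, 60]; [0, 0, 0, 8, -16, 40, -80]; [0, 0, 0, 0, 16, -20, 60]; [0, 0, 0, 0, 0, 32, -24]; [0, 0, 0, 0, 0, 0, 64]] (rows listed top to bottom)


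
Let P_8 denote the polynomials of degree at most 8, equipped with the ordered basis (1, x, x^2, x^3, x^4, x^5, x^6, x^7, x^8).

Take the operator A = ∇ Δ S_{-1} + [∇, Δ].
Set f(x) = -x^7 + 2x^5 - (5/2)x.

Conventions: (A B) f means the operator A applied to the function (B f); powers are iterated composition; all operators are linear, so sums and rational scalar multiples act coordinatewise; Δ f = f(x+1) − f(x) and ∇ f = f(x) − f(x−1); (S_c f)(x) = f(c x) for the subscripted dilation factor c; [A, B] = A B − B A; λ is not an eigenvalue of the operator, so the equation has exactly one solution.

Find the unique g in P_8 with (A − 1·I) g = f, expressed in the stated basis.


the image equals g(x) = x^7 - 44x^5 + 810x^3 - (8863/2)x

write g with unknown coordinates in the stated basis and equate coefficients in (A − 1·I) g = f
solving from the highest basis element down gives g = x^7 - 44x^5 + 810x^3 - (8863/2)x
check: A g = -42x^5 + 810x^3 - 4434x
so A g − 1·g = -x^7 + 2x^5 - (5/2)x = f ✓


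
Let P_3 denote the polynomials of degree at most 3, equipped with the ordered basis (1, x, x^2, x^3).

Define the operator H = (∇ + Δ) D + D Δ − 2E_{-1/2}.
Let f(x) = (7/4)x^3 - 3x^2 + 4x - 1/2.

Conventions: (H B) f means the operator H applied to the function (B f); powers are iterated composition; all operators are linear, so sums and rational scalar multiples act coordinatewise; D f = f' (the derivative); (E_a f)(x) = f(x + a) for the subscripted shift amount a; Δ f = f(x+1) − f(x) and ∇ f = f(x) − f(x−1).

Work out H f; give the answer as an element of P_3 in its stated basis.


the image equals g(x) = -(7/2)x^3 + (45/4)x^2 + (119/8)x - 93/16

D f = (21/4)x^2 - 6x + 4
∇ D f = (21/2)x - 45/4
Δ D f = (21/2)x - 3/4
(∇ + Δ) D f = 21x - 12
Δ f = (21/4)x^2 - (3/4)x + 11/4
D Δ f = (21/2)x - 3/4
E_{-1/2} f = (7/4)x^3 - (45/8)x^2 + (133/16)x - 111/32
(-2E_{-1/2}) f = -(7/2)x^3 + (45/4)x^2 - (133/8)x + 111/16
((∇ + Δ) D + D Δ − 2E_{-1/2}) f = -(7/2)x^3 + (45/4)x^2 + (119/8)x - 93/16


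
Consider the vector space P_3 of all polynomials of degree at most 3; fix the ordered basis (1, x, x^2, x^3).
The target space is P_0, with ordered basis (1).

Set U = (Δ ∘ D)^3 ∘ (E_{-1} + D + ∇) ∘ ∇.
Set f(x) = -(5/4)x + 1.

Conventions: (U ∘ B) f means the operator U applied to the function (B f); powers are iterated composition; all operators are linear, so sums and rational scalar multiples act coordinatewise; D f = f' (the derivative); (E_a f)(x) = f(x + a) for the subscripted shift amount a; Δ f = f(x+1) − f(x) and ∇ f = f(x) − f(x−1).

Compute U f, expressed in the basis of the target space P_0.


the image equals g(x) = 0

∇ f = -5/4
E_{-1} ∇ f = -5/4
D ∇ f = 0
∇ ∇ f = 0
(E_{-1} + D + ∇) ∇ f = -5/4
D ((E_{-1} + D + ∇) ∘ ∇) f = 0
Δ D ((E_{-1} + D + ∇) ∘ ∇) f = 0
D (Δ ∘ D) ((E_{-1} + D + ∇) ∘ ∇) f = 0
Δ D (Δ ∘ D) ((E_{-1} + D + ∇) ∘ ∇) f = 0
D (Δ ∘ D) (Δ ∘ D) ((E_{-1} + D + ∇) ∘ ∇) f = 0
Δ D (Δ ∘ D) (Δ ∘ D) ((E_{-1} + D + ∇) ∘ ∇) f = 0


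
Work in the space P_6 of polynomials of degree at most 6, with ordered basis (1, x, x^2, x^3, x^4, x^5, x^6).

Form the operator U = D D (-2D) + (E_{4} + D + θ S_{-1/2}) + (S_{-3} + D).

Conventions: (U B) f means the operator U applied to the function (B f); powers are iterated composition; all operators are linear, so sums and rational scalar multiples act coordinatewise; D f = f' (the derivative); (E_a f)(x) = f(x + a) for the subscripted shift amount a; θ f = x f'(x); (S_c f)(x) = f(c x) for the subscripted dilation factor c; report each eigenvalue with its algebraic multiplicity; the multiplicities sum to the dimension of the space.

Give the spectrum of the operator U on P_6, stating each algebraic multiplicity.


image of 1: 2
image of x: -(5/2)x + 6
image of x^2: (21/2)x^2 + 12x + 16
image of x^3: -(211/8)x^3 + 18x^2 + 48x + 52
image of x^4: (329/4)x^4 + 24x^3 + 96x^2 + 208x + 256
image of x^5: -(7749/32)x^5 + 30x^4 + 160x^3 + 520x^2 + 1280x + 1024
image of x^6: (23363/32)x^6 + 36x^5 + 240x^4 + 1040x^3 + 3840x^2 + 6144x + 4096
the matrix is upper triangular; its diagonal is (2, -5/2, 21/2, -211/8, 329/4, -7749/32, 23363/32)
for a triangular matrix the eigenvalues are the diagonal entries, with algebraic multiplicity their repetition count

λ = -7749/32 (multiplicity 1), λ = -211/8 (multiplicity 1), λ = -5/2 (multiplicity 1), λ = 2 (multiplicity 1), λ = 21/2 (multiplicity 1), λ = 329/4 (multiplicity 1), λ = 23363/32 (multiplicity 1)


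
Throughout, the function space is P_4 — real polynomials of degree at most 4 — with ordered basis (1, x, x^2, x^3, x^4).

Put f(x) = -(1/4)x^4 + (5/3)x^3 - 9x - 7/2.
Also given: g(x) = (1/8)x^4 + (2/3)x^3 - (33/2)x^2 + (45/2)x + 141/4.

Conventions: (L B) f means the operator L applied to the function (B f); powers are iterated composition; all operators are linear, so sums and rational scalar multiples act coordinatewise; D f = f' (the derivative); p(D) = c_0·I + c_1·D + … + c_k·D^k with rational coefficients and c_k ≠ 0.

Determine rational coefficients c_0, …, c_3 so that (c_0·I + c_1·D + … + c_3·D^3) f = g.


p(D) = -(1/2)·I − (3/2)·D + 3·D^2 + 2·D^3, i.e. c_0 = -1/2, c_1 = -3/2, c_2 = 3, c_3 = 2

D^0 f = -(1/4)x^4 + (5/3)x^3 - 9x - 7/2
D^1 f = -x^3 + 5x^2 - 9
D^2 f = -3x^2 + 10x
D^3 f = -6x + 10
matching coefficients of g against c_0 f + c_1 Df + … from the top degree down determines the c_i
solution: c_0 = -1/2, c_1 = -3/2, c_2 = 3, c_3 = 2


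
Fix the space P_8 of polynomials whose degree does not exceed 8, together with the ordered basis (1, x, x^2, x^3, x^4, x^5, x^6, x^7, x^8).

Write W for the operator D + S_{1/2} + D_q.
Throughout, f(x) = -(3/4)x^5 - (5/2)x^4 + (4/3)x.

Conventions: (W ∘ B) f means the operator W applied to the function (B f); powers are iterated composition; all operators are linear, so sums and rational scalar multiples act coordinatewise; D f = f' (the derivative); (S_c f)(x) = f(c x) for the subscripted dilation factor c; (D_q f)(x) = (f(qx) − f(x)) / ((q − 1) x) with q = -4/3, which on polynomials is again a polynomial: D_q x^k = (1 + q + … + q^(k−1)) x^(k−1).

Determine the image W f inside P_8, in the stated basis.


g(x) = -(3/128)x^5 - (4823/864)x^4 - (415/54)x^3 + (2/3)x + 8/3

D f = -(15/4)x^4 - 10x^3 + 4/3
S_{1/2} f = -(3/128)x^5 - (5/32)x^4 + (2/3)x
D_q f = -(181/108)x^4 + (125/54)x^3 + 4/3
(D + S_{1/2} + D_q) f = -(3/128)x^5 - (4823/864)x^4 - (415/54)x^3 + (2/3)x + 8/3


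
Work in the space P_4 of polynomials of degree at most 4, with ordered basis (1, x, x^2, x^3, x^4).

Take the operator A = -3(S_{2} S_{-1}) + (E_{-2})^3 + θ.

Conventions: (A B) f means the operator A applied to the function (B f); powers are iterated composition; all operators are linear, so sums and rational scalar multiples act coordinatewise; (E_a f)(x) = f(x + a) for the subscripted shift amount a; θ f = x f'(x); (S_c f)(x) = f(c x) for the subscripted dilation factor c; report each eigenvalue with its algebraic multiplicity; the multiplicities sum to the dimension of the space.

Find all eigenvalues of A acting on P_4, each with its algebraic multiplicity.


λ = -43 (multiplicity 1), λ = -9 (multiplicity 1), λ = -2 (multiplicity 1), λ = 8 (multiplicity 1), λ = 28 (multiplicity 1)

image of 1: -2
image of x: 8x - 6
image of x^2: -9x^2 - 12x + 36
image of x^3: 28x^3 - 18x^2 + 108x - 216
image of x^4: -43x^4 - 24x^3 + 216x^2 - 864x + 1296
the matrix is upper triangular; its diagonal is (-2, 8, -9, 28, -43)
for a triangular matrix the eigenvalues are the diagonal entries, with algebraic multiplicity their repetition count


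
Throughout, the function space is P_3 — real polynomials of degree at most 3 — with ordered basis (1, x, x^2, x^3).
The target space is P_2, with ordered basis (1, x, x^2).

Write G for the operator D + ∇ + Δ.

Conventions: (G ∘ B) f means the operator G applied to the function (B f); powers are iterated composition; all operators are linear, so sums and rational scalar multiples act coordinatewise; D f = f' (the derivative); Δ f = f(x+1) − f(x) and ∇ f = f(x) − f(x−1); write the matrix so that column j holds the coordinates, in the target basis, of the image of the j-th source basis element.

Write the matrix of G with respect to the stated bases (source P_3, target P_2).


image of 1: 0
image of x: 3
image of x^2: 6x
image of x^3: 9x^2 + 2
each image's coordinates form column j of the matrix

the matrix is [[0, 3, 0, 2]; [0, 0, 6, 0]; [0, 0, 0, 9]] (rows listed top to bottom)


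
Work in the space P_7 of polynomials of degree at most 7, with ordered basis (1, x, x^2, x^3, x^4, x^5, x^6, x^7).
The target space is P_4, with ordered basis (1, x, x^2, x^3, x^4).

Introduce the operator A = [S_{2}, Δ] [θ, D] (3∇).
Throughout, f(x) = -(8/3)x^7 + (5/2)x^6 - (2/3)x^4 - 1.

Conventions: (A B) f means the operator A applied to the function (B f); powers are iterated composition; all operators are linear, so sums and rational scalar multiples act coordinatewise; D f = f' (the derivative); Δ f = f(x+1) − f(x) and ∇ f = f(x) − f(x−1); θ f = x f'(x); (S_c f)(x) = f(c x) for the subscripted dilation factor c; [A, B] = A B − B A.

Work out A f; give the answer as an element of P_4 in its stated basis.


∇ f = -(56/3)x^6 + 71x^5 - (785/6)x^4 + (422/3)x^3 - (179/2)x^2 + 31x - 9/2
(3∇) f = -56x^6 + 213x^5 - (785/2)x^4 + 422x^3 - (537/2)x^2 + 93x - 27/2
D (3∇) f = -336x^5 + 1065x^4 - 1570x^3 + 1266x^2 - 537x + 93
θ D (3∇) f = -1680x^5 + 4260x^4 - 4710x^3 + 2532x^2 - 537x
θ (3∇) f = -336x^6 + 1065x^5 - 1570x^4 + 1266x^3 - 537x^2 + 93x
D θ (3∇) f = -2016x^5 + 5325x^4 - 6280x^3 + 3798x^2 - 1074x + 93
[θ, D] (3∇) f = 336x^5 - 1065x^4 + 1570x^3 - 1266x^2 + 537x - 93
Δ [θ, D] (3∇) f = 1680x^4 - 900x^3 + 1680x^2 - 402x + 112
S_{2} Δ [θ, D] (3∇) f = 26880x^4 - 7200x^3 + 6720x^2 - 804x + 112
S_{2} [θ, D] (3∇) f = 10752x^5 - 17040x^4 + 12560x^3 - 5064x^2 + 1074x - 93
Δ S_{2} [θ, D] (3∇) f = 53760x^4 + 39360x^3 + 42960x^2 + 13152x + 2282
[S_{2}, Δ] [θ, D] (3∇) f = -26880x^4 - 46560x^3 - 36240x^2 - 13956x - 2170

the image equals g(x) = -26880x^4 - 46560x^3 - 36240x^2 - 13956x - 2170


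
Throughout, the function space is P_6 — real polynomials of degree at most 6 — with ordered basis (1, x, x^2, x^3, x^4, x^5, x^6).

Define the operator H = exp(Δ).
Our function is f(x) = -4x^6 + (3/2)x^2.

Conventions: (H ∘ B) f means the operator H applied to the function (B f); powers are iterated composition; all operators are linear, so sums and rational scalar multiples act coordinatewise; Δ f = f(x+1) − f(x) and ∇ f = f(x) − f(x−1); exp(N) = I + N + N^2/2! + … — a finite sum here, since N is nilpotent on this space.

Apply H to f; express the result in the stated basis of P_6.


order-1 term: -24x^5 - 60x^4 - 80x^3 - 60x^2 - 21x - 5/2
order-2 term: -60x^4 - 240x^3 - 420x^2 - 360x - 245/2
order-3 term: -80x^3 - 360x^2 - 600x - 360
order-4 term: -60x^2 - 240x - 260
order-5 term: -24x - 60
order-6 term: -4
the series for exp(Δ) f terminates at order 6
exp(Δ) f = -4x^6 - 24x^5 - 120x^4 - 400x^3 - (1797/2)x^2 - 1245x - 809

g(x) = -4x^6 - 24x^5 - 120x^4 - 400x^3 - (1797/2)x^2 - 1245x - 809


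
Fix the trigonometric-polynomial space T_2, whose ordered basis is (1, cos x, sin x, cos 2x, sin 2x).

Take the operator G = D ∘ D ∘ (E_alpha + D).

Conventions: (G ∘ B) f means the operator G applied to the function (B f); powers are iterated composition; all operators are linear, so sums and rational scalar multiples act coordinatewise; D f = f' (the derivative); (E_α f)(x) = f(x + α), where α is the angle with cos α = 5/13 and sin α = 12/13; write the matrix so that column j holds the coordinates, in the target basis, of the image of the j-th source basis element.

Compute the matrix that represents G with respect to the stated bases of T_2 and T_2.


the matrix is [[0, 0, 0, 0, 0]; [0, -5/13, -25/13, 0, 0]; [0, 25/13, -5/13, 0, 0]; [0, 0, 0, 476/169, -1832/169]; [0, 0, 0, 1832/169, 476/169]] (rows listed top to bottom)

image of 1: 0
image of cos x: -(5/13)cos x + (25/13)sin x
image of sin x: -(25/13)cos x - (5/13)sin x
image of cos 2x: (476/169)cos 2x + (1832/169)sin 2x
image of sin 2x: -(1832/169)cos 2x + (476/169)sin 2x
each image's coordinates form column j of the matrix


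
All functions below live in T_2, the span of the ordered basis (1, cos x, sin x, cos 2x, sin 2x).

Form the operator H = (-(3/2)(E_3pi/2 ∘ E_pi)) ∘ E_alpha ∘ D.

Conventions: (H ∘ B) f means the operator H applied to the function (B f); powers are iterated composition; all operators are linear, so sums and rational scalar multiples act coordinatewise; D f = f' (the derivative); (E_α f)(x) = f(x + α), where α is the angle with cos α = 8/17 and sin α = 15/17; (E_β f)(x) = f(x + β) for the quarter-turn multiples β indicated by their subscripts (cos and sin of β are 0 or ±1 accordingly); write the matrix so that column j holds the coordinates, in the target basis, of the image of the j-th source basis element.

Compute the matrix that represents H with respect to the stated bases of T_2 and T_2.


the matrix is [[0, 0, 0, 0, 0]; [0, 12/17, 45/34, 0, 0]; [0, -45/34, 12/17, 0, 0]; [0, 0, 0, -720/289, -483/289]; [0, 0, 0, 483/289, -720/289]] (rows listed top to bottom)

image of 1: 0
image of cos x: (12/17)cos x - (45/34)sin x
image of sin x: (45/34)cos x + (12/17)sin x
image of cos 2x: -(720/289)cos 2x + (483/289)sin 2x
image of sin 2x: -(483/289)cos 2x - (720/289)sin 2x
each image's coordinates form column j of the matrix


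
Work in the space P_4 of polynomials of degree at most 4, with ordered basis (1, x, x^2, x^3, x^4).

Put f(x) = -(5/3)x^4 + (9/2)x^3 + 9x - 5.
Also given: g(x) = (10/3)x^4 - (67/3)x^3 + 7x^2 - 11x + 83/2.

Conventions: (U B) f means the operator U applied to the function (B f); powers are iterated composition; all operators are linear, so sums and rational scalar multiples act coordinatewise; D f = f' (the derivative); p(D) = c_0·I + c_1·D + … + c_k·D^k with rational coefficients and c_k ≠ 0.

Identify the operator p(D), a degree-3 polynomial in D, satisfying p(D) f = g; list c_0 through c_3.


c_0 = -2, c_1 = 2, c_2 = 1, c_3 = 1/2

D^0 f = -(5/3)x^4 + (9/2)x^3 + 9x - 5
D^1 f = -(20/3)x^3 + (27/2)x^2 + 9
D^2 f = -20x^2 + 27x
D^3 f = -40x + 27
matching coefficients of g against c_0 f + c_1 Df + … from the top degree down determines the c_i
solution: c_0 = -2, c_1 = 2, c_2 = 1, c_3 = 1/2


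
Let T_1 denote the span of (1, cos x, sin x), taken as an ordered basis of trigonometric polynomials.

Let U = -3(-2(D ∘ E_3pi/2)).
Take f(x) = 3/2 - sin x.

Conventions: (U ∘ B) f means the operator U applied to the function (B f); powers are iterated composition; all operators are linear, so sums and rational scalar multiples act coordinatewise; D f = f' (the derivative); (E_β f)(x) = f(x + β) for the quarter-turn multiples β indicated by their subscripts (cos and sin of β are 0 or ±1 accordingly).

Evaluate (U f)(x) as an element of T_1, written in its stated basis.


E_3pi/2 f = 3/2 + cos x
D E_3pi/2 f = -sin x
(-2(D ∘ E_3pi/2)) f = 2sin x
(-3(-2(D ∘ E_3pi/2))) f = -6sin x

the image equals g(x) = -6sin x


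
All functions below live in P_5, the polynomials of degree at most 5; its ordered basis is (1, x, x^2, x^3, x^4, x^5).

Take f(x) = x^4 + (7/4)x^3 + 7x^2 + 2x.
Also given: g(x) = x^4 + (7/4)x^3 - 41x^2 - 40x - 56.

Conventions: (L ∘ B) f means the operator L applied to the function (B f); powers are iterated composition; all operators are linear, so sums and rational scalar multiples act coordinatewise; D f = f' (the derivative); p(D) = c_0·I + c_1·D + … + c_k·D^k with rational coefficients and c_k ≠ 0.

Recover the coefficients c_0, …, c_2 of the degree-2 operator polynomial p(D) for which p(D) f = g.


p(D) = I − 4·D^2, i.e. c_0 = 1, c_1 = 0, c_2 = -4

D^0 f = x^4 + (7/4)x^3 + 7x^2 + 2x
D^1 f = 4x^3 + (21/4)x^2 + 14x + 2
D^2 f = 12x^2 + (21/2)x + 14
matching coefficients of g against c_0 f + c_1 Df + … from the top degree down determines the c_i
solution: c_0 = 1, c_1 = 0, c_2 = -4


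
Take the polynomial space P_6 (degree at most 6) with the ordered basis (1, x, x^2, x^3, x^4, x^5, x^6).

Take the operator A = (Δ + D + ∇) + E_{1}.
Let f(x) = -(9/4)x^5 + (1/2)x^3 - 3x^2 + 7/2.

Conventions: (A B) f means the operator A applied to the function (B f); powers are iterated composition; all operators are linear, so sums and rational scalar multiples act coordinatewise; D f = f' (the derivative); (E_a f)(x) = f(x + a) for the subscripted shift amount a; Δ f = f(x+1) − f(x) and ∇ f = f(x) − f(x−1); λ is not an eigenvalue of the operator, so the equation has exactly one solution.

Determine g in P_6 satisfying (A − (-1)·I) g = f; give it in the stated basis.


write g with unknown coordinates in the stated basis and equate coefficients in (A − (-1)·I) g = f
solving from the highest basis element down gives g = -(9/8)x^5 + (45/4)x^4 - (673/8)x^3 + (3891/8)x^2 - 1884x + 58381/16
check: A g = -(9/8)x^5 - (45/4)x^4 + (677/8)x^3 - (3915/8)x^2 + 1884x - 58325/16
so A g − (-1)·g = -(9/4)x^5 + (1/2)x^3 - 3x^2 + 7/2 = f ✓

the result is g(x) = -(9/8)x^5 + (45/4)x^4 - (673/8)x^3 + (3891/8)x^2 - 1884x + 58381/16


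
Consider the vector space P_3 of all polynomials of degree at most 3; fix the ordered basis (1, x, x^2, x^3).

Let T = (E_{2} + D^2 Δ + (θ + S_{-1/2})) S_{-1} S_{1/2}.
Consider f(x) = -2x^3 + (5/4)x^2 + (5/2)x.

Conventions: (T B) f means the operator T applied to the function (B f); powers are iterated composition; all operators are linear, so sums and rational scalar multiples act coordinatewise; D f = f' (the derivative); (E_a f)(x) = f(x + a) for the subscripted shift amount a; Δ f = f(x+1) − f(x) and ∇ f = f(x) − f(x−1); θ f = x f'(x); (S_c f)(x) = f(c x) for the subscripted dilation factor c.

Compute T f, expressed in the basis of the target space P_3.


the image equals g(x) = (31/32)x^3 + (161/64)x^2 + (19/8)x + 9/4

S_{1/2} f = -(1/4)x^3 + (5/16)x^2 + (5/4)x
S_{-1} S_{1/2} f = (1/4)x^3 + (5/16)x^2 - (5/4)x
E_{2} (S_{-1} S_{1/2}) f = (1/4)x^3 + (29/16)x^2 + 3x + 3/4
Δ (S_{-1} S_{1/2}) f = (3/4)x^2 + (11/8)x - 11/16
D Δ (S_{-1} S_{1/2}) f = (3/2)x + 11/8
D D Δ (S_{-1} S_{1/2}) f = 3/2
θ (S_{-1} S_{1/2}) f = (3/4)x^3 + (5/8)x^2 - (5/4)x
S_{-1/2} (S_{-1} S_{1/2}) f = -(1/32)x^3 + (5/64)x^2 + (5/8)x
(θ + S_{-1/2}) (S_{-1} S_{1/2}) f = (23/32)x^3 + (45/64)x^2 - (5/8)x
(E_{2} + D^2 Δ + (θ + S_{-1/2})) (S_{-1} S_{1/2}) f = (31/32)x^3 + (161/64)x^2 + (19/8)x + 9/4


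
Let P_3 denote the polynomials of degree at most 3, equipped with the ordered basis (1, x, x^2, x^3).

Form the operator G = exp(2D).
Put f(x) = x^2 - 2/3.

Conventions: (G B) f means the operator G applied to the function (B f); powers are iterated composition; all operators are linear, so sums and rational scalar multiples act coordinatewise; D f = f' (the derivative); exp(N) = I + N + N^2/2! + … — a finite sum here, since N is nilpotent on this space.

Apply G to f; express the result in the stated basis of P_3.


order-1 term: 4x
order-2 term: 4
the series for exp(2D) f terminates at order 2
exp(2D) f = x^2 + 4x + 10/3

g(x) = x^2 + 4x + 10/3


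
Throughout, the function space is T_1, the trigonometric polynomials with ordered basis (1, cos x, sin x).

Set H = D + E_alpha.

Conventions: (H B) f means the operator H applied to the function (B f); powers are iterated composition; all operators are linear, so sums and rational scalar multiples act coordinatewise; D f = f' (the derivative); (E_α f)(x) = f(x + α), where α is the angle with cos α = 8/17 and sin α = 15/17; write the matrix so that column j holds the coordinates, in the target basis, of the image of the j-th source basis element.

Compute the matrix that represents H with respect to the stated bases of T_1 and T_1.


the matrix is [[1, 0, 0]; [0, 8/17, 32/17]; [0, -32/17, 8/17]] (rows listed top to bottom)

image of 1: 1
image of cos x: (8/17)cos x - (32/17)sin x
image of sin x: (32/17)cos x + (8/17)sin x
each image's coordinates form column j of the matrix


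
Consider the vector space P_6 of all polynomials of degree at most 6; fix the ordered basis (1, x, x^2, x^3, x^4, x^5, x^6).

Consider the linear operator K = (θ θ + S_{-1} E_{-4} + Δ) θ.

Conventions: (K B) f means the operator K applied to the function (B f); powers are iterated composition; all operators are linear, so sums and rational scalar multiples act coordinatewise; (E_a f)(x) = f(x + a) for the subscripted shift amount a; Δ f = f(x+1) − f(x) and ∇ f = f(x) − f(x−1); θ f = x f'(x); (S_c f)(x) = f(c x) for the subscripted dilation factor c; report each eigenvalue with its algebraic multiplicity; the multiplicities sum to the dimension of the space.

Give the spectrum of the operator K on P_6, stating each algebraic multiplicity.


λ = 0 (multiplicity 2), λ = 10 (multiplicity 1), λ = 24 (multiplicity 1), λ = 68 (multiplicity 1), λ = 120 (multiplicity 1), λ = 222 (multiplicity 1)

image of 1: 0
image of x: -3
image of x^2: 10x^2 + 20x + 34
image of x^3: 24x^3 - 27x^2 - 135x - 189
image of x^4: 68x^4 + 80x^3 + 408x^2 + 1040x + 1028
image of x^5: 120x^5 - 75x^4 - 750x^3 - 3150x^2 - 6375x - 5115
image of x^6: 222x^6 + 180x^5 + 1530x^4 + 7800x^3 + 23130x^2 + 36900x + 24582
the matrix is upper triangular; its diagonal is (0, 0, 10, 24, 68, 120, 222)
for a triangular matrix the eigenvalues are the diagonal entries, with algebraic multiplicity their repetition count


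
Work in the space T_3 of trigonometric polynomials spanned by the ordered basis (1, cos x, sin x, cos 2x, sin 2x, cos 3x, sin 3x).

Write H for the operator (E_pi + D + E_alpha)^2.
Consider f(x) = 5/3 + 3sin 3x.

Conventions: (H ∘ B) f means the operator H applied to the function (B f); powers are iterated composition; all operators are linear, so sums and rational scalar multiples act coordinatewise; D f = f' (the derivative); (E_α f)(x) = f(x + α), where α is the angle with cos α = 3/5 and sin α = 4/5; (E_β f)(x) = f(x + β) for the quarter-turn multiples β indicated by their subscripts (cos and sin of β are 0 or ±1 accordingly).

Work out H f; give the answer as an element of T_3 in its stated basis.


the image equals g(x) = 20/3 - (608388/15625)cos 3x - (350991/15625)sin 3x

E_pi f = 5/3 - 3sin 3x
D f = 9cos 3x
E_alpha f = 5/3 + (132/125)cos 3x - (351/125)sin 3x
(E_pi + D + E_alpha) f = 10/3 + (1257/125)cos 3x - (726/125)sin 3x
E_pi (E_pi + D + E_alpha) f = 10/3 - (1257/125)cos 3x + (726/125)sin 3x
D (E_pi + D + E_alpha) f = -(2178/125)cos 3x - (3771/125)sin 3x
E_alpha (E_pi + D + E_alpha) f = 10/3 - (179013/15625)cos 3x + (29634/15625)sin 3x
(E_pi + D + E_alpha) (E_pi + D + E_alpha) f = 20/3 - (608388/15625)cos 3x - (350991/15625)sin 3x


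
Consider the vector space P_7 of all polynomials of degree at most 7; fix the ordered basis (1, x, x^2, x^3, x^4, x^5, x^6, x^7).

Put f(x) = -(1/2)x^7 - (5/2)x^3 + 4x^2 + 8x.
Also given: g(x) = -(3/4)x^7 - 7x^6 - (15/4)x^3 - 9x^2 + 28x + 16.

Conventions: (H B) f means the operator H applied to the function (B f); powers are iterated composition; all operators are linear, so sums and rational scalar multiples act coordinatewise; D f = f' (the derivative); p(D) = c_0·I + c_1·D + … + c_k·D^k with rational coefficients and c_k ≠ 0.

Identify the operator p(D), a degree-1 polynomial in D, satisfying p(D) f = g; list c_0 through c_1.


D^0 f = -(1/2)x^7 - (5/2)x^3 + 4x^2 + 8x
D^1 f = -(7/2)x^6 - (15/2)x^2 + 8x + 8
matching coefficients of g against c_0 f + c_1 Df + … from the top degree down determines the c_i
solution: c_0 = 3/2, c_1 = 2

p(D) = (3/2)·I + 2·D, i.e. c_0 = 3/2, c_1 = 2


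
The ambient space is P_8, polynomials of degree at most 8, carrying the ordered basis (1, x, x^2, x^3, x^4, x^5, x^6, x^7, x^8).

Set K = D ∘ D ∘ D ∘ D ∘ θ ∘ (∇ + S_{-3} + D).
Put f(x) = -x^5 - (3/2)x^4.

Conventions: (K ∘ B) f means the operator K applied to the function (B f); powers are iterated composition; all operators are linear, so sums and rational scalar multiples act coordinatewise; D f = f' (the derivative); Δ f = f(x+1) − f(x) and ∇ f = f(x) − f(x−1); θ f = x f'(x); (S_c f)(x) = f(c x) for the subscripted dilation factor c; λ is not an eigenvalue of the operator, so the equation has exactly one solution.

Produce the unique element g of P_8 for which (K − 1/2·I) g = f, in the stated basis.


write g with unknown coordinates in the stated basis and equate coefficients in (K − 1/2·I) g = f
solving from the highest basis element down gives g = 2x^5 + 3x^4 - 583200x + 50496
check: K g = -291600x + 25248
so K g − 1/2·g = -x^5 - (3/2)x^4 = f ✓

g(x) = 2x^5 + 3x^4 - 583200x + 50496


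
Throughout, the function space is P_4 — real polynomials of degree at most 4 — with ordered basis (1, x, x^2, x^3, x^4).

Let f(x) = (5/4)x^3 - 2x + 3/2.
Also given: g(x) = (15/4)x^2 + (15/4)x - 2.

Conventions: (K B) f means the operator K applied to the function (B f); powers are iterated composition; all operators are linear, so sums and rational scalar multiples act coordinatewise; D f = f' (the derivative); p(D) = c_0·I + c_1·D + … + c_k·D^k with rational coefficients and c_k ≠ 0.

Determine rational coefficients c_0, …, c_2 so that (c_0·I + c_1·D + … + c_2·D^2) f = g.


p(D) = D + (1/2)·D^2, i.e. c_0 = 0, c_1 = 1, c_2 = 1/2

D^0 f = (5/4)x^3 - 2x + 3/2
D^1 f = (15/4)x^2 - 2
D^2 f = (15/2)x
matching coefficients of g against c_0 f + c_1 Df + … from the top degree down determines the c_i
solution: c_0 = 0, c_1 = 1, c_2 = 1/2


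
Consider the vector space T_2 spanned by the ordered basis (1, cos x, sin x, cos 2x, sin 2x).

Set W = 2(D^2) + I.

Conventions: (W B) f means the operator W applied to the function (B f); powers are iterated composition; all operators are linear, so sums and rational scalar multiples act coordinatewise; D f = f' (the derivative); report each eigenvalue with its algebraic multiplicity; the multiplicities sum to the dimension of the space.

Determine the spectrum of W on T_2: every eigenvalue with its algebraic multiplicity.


image of 1: 1
image of cos x: -cos x
image of sin x: -sin x
image of cos 2x: -7cos 2x
image of sin 2x: -7sin 2x
the matrix is diagonal; its diagonal is (1, -1, -1, -7, -7)
for a triangular matrix the eigenvalues are the diagonal entries, with algebraic multiplicity their repetition count

λ = -7 (multiplicity 2), λ = -1 (multiplicity 2), λ = 1 (multiplicity 1)


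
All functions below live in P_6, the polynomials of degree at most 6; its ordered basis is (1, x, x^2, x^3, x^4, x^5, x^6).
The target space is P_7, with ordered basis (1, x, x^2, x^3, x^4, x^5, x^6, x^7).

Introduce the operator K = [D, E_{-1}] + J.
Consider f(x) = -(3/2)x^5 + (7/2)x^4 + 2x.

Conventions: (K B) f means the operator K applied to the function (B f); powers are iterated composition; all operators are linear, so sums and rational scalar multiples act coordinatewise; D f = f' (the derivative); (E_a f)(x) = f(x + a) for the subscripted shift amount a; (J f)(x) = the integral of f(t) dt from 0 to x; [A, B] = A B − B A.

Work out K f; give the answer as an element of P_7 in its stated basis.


g(x) = -(1/4)x^6 + (7/10)x^5 + x^2

E_{-1} f = -(3/2)x^5 + 11x^4 - 29x^3 + 36x^2 - (39/2)x + 3
D E_{-1} f = -(15/2)x^4 + 44x^3 - 87x^2 + 72x - 39/2
D f = -(15/2)x^4 + 14x^3 + 2
E_{-1} D f = -(15/2)x^4 + 44x^3 - 87x^2 + 72x - 39/2
[D, E_{-1}] f = 0
J f = -(1/4)x^6 + (7/10)x^5 + x^2
([D, E_{-1}] + J) f = -(1/4)x^6 + (7/10)x^5 + x^2


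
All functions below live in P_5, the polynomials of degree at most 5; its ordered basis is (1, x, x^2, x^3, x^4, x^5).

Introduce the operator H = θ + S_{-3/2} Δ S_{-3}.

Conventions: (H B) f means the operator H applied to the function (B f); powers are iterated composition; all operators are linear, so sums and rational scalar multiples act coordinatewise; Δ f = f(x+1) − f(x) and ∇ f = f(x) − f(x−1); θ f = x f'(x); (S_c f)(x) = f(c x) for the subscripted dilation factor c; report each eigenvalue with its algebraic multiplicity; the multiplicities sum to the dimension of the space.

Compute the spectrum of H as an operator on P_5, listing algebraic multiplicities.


λ = 0 (multiplicity 1), λ = 1 (multiplicity 1), λ = 2 (multiplicity 1), λ = 3 (multiplicity 1), λ = 4 (multiplicity 1), λ = 5 (multiplicity 1)

image of 1: 0
image of x: x - 3
image of x^2: 2x^2 - 27x + 9
image of x^3: 3x^3 - (729/4)x^2 + (243/2)x - 27
image of x^4: 4x^4 - (2187/2)x^3 + (2187/2)x^2 - 486x + 81
image of x^5: 5x^5 - (98415/16)x^4 + (32805/4)x^3 - (10935/2)x^2 + (3645/2)x - 243
the matrix is upper triangular; its diagonal is (0, 1, 2, 3, 4, 5)
for a triangular matrix the eigenvalues are the diagonal entries, with algebraic multiplicity their repetition count


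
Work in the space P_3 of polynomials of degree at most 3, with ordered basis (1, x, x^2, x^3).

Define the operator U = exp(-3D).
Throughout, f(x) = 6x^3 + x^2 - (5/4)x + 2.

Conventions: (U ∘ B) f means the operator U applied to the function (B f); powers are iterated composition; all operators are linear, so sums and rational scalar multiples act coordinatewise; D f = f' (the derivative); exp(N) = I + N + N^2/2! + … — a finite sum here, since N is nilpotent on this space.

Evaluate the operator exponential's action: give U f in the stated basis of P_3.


order-1 term: -54x^2 - 6x + 15/4
order-2 term: 162x + 9
order-3 term: -162
the series for exp(-3D) f terminates at order 3
exp(-3D) f = 6x^3 - 53x^2 + (619/4)x - 589/4

the result is g(x) = 6x^3 - 53x^2 + (619/4)x - 589/4
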